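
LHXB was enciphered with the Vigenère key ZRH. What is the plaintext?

MQQC

Repeat the key across the ciphertext: ZRHZ
L(11)−Z(25): -14≡12 → M
H(7)−R(17): -10≡16 → Q
X(23)−H(7): 16 → Q
B(1)−Z(25): -24≡2 → C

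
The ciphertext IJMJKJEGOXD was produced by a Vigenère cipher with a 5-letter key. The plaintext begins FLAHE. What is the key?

Subtract each crib letter from the matching ciphertext letter (mod 26):
I(8)−F(5)=3 → D
J(9)−L(11)=-2≡24 → Y
M(12)−A(0)=12 → M
J(9)−H(7)=2 → C
K(10)−E(4)=6 → G

DYMCG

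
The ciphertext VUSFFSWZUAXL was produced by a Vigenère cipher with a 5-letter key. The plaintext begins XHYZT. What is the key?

Subtract each crib letter from the matching ciphertext letter (mod 26):
V(21)−X(23)=-2≡24 → Y
U(20)−H(7)=13 → N
S(18)−Y(24)=-6≡20 → U
F(5)−Z(25)=-20≡6 → G
F(5)−T(19)=-14≡12 → M

YNUGM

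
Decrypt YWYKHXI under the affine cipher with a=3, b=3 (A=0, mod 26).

The inverse of 3 mod 26 is 9, since 3·9=27≡1. Apply D(y)=9·(y−3) mod 26:
Y(24): 9·(24−3)=189≡7 → H
W(22): 9·(22−3)=171≡15 → P
Y(24): 9·(24−3)=189≡7 → H
K(10): 9·(10−3)=63≡11 → L
H(7): 9·(7−3)=36≡10 → K
X(23): 9·(23−3)=180≡24 → Y
I(8): 9·(8−3)=45≡19 → T

HPHLKYT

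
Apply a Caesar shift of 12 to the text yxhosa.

kjtaem

y(24): 24+12=36≡10 → k
x(23): 23+12=35≡9 → j
h(7): 7+12=19 → t
o(14): 14+12=26≡0 → a
s(18): 18+12=30≡4 → e
a(0): 0+12=12 → m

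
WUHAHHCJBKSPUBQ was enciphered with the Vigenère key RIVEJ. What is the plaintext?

FMMWYQUOXBBHZXH

Repeat the key across the ciphertext: RIVEJRIVEJRIVEJ
W(22)−R(17): 5 → F
U(20)−I(8): 12 → M
H(7)−V(21): -14≡12 → M
A(0)−E(4): -4≡22 → W
H(7)−J(9): -2≡24 → Y
H(7)−R(17): -10≡16 → Q
C(2)−I(8): -6≡20 → U
J(9)−V(21): -12≡14 → O
B(1)−E(4): -3≡23 → X
K(10)−J(9): 1 → B
S(18)−R(17): 1 → B
P(15)−I(8): 7 → H
U(20)−V(21): -1≡25 → Z
B(1)−E(4): -3≡23 → X
Q(16)−J(9): 7 → H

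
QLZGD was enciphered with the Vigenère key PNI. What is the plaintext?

BYRRQ

Repeat the key across the ciphertext: PNIPN
Q(16)−P(15): 1 → B
L(11)−N(13): -2≡24 → Y
Z(25)−I(8): 17 → R
G(6)−P(15): -9≡17 → R
D(3)−N(13): -10≡16 → Q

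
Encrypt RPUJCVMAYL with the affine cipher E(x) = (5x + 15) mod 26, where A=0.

WMLIZQXPFS

R(17): 5·17+15=100≡22 → W
P(15): 5·15+15=90≡12 → M
U(20): 5·20+15=115≡11 → L
J(9): 5·9+15=60≡8 → I
C(2): 5·2+15=25 → Z
V(21): 5·21+15=120≡16 → Q
M(12): 5·12+15=75≡23 → X
A(0): 5·0+15=15 → P
Y(24): 5·24+15=135≡5 → F
L(11): 5·11+15=70≡18 → S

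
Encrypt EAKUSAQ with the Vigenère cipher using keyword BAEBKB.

Repeat the key across the message: BAEBKBB
E(4)+B(1): 5 → F
A(0)+A(0): 0 → A
K(10)+E(4): 14 → O
U(20)+B(1): 21 → V
S(18)+K(10): 28≡2 → C
A(0)+B(1): 1 → B
Q(16)+B(1): 17 → R

FAOVCBR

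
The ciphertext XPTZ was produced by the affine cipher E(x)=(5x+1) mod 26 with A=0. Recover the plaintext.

The inverse of 5 mod 26 is 21, since 5·21=105≡1. Apply D(y)=21·(y−1) mod 26:
X(23): 21·(23−1)=462≡20 → U
P(15): 21·(15−1)=294≡8 → I
T(19): 21·(19−1)=378≡14 → O
Z(25): 21·(25−1)=504≡10 → K

UIOK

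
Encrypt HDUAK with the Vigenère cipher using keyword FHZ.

MKTFR

Repeat the key across the message: FHZFH
H(7)+F(5): 12 → M
D(3)+H(7): 10 → K
U(20)+Z(25): 45≡19 → T
A(0)+F(5): 5 → F
K(10)+H(7): 17 → R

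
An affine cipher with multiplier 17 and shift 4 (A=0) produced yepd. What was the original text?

The inverse of 17 mod 26 is 23, since 17·23=391≡1. Apply D(y)=23·(y−4) mod 26:
y(24): 23·(24−4)=460≡18 → s
e(4): 23·(4−4)=0 → a
p(15): 23·(15−4)=253≡19 → t
d(3): 23·(3−4)=-23≡3 → d

satd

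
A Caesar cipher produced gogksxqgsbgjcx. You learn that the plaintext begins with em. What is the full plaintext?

From the crib: g(6)−e(4)=2, so the shift is 2.
Subtract 2 from each ciphertext letter:
g(6): 6−2=4 → e
o(14): 14−2=12 → m
g(6): 6−2=4 → e
k(10): 10−2=8 → i
s(18): 18−2=16 → q
x(23): 23−2=21 → v
q(16): 16−2=14 → o
g(6): 6−2=4 → e
s(18): 18−2=16 → q
b(1): 1−2=-1≡25 → z
g(6): 6−2=4 → e
j(9): 9−2=7 → h
c(2): 2−2=0 → a
x(23): 23−2=21 → v

emeiqvoeqzehav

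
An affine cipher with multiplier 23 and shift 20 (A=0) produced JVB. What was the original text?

The inverse of 23 mod 26 is 17, since 23·17=391≡1. Apply D(y)=17·(y−20) mod 26:
J(9): 17·(9−20)=-187≡21 → V
V(21): 17·(21−20)=17 → R
B(1): 17·(1−20)=-323≡15 → P

VRP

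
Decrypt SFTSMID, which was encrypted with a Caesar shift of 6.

MZNMGCX

S(18): 18−6=12 → M
F(5): 5−6=-1≡25 → Z
T(19): 19−6=13 → N
S(18): 18−6=12 → M
M(12): 12−6=6 → G
I(8): 8−6=2 → C
D(3): 3−6=-3≡23 → X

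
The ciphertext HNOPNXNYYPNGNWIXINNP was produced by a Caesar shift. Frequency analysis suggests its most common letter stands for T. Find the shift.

The most frequent ciphertext letter is N (appears 7 times).
N is position 13; T is position 19.
Shift = -6≡20.

20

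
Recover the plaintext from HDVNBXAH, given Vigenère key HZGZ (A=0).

Repeat the key across the ciphertext: HZGZHZGZ
H(7)−H(7): 0 → A
D(3)−Z(25): -22≡4 → E
V(21)−G(6): 15 → P
N(13)−Z(25): -12≡14 → O
B(1)−H(7): -6≡20 → U
X(23)−Z(25): -2≡24 → Y
A(0)−G(6): -6≡20 → U
H(7)−Z(25): -18≡8 → I

AEPOUYUI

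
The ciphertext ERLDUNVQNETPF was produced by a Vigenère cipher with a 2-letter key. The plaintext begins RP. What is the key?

Subtract each crib letter from the matching ciphertext letter (mod 26):
E(4)−R(17)=-13≡13 → N
R(17)−P(15)=2 → C

NC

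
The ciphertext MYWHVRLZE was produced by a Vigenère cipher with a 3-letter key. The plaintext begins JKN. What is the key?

DOJ

Subtract each crib letter from the matching ciphertext letter (mod 26):
M(12)−J(9)=3 → D
Y(24)−K(10)=14 → O
W(22)−N(13)=9 → J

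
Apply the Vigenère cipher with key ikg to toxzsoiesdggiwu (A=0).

bydhcuqoylqmqga

Repeat the key across the message: ikgikgikgikgikg
t(19)+i(8): 27≡1 → b
o(14)+k(10): 24 → y
x(23)+g(6): 29≡3 → d
z(25)+i(8): 33≡7 → h
s(18)+k(10): 28≡2 → c
o(14)+g(6): 20 → u
i(8)+i(8): 16 → q
e(4)+k(10): 14 → o
s(18)+g(6): 24 → y
d(3)+i(8): 11 → l
g(6)+k(10): 16 → q
g(6)+g(6): 12 → m
i(8)+i(8): 16 → q
w(22)+k(10): 32≡6 → g
u(20)+g(6): 26≡0 → a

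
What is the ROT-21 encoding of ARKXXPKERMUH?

VMFSSKFZMHPC

A(0): 0+21=21 → V
R(17): 17+21=38≡12 → M
K(10): 10+21=31≡5 → F
X(23): 23+21=44≡18 → S
X(23): 23+21=44≡18 → S
P(15): 15+21=36≡10 → K
K(10): 10+21=31≡5 → F
E(4): 4+21=25 → Z
R(17): 17+21=38≡12 → M
M(12): 12+21=33≡7 → H
U(20): 20+21=41≡15 → P
H(7): 7+21=28≡2 → C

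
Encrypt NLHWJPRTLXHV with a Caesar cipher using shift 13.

N(13): 13+13=26≡0 → A
L(11): 11+13=24 → Y
H(7): 7+13=20 → U
W(22): 22+13=35≡9 → J
J(9): 9+13=22 → W
P(15): 15+13=28≡2 → C
R(17): 17+13=30≡4 → E
T(19): 19+13=32≡6 → G
L(11): 11+13=24 → Y
X(23): 23+13=36≡10 → K
H(7): 7+13=20 → U
V(21): 21+13=34≡8 → I

AYUJWCEGYKUI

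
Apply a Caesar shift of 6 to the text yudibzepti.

eajohfkvzo

y(24): 24+6=30≡4 → e
u(20): 20+6=26≡0 → a
d(3): 3+6=9 → j
i(8): 8+6=14 → o
b(1): 1+6=7 → h
z(25): 25+6=31≡5 → f
e(4): 4+6=10 → k
p(15): 15+6=21 → v
t(19): 19+6=25 → z
i(8): 8+6=14 → o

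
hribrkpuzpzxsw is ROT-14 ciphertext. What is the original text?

h(7): 7−14=-7≡19 → t
r(17): 17−14=3 → d
i(8): 8−14=-6≡20 → u
b(1): 1−14=-13≡13 → n
r(17): 17−14=3 → d
k(10): 10−14=-4≡22 → w
p(15): 15−14=1 → b
u(20): 20−14=6 → g
z(25): 25−14=11 → l
p(15): 15−14=1 → b
z(25): 25−14=11 → l
x(23): 23−14=9 → j
s(18): 18−14=4 → e
w(22): 22−14=8 → i

tdundwbglbljei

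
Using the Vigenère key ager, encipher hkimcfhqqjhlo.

Repeat the key across the message: agerageragera
h(7)+a(0): 7 → h
k(10)+g(6): 16 → q
i(8)+e(4): 12 → m
m(12)+r(17): 29≡3 → d
c(2)+a(0): 2 → c
f(5)+g(6): 11 → l
h(7)+e(4): 11 → l
q(16)+r(17): 33≡7 → h
q(16)+a(0): 16 → q
j(9)+g(6): 15 → p
h(7)+e(4): 11 → l
l(11)+r(17): 28≡2 → c
o(14)+a(0): 14 → o

hqmdcllhqplco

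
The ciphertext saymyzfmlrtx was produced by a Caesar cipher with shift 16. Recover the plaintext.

ckiwijpwvbdh

s(18): 18−16=2 → c
a(0): 0−16=-16≡10 → k
y(24): 24−16=8 → i
m(12): 12−16=-4≡22 → w
y(24): 24−16=8 → i
z(25): 25−16=9 → j
f(5): 5−16=-11≡15 → p
m(12): 12−16=-4≡22 → w
l(11): 11−16=-5≡21 → v
r(17): 17−16=1 → b
t(19): 19−16=3 → d
x(23): 23−16=7 → h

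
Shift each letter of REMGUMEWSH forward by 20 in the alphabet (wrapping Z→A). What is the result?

R(17): 17+20=37≡11 → L
E(4): 4+20=24 → Y
M(12): 12+20=32≡6 → G
G(6): 6+20=26≡0 → A
U(20): 20+20=40≡14 → O
M(12): 12+20=32≡6 → G
E(4): 4+20=24 → Y
W(22): 22+20=42≡16 → Q
S(18): 18+20=38≡12 → M
H(7): 7+20=27≡1 → B

LYGAOGYQMB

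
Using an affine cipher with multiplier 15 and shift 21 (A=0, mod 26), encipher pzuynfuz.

mgjrisjg

p(15): 15·15+21=246≡12 → m
z(25): 15·25+21=396≡6 → g
u(20): 15·20+21=321≡9 → j
y(24): 15·24+21=381≡17 → r
n(13): 15·13+21=216≡8 → i
f(5): 15·5+21=96≡18 → s
u(20): 15·20+21=321≡9 → j
z(25): 15·25+21=396≡6 → g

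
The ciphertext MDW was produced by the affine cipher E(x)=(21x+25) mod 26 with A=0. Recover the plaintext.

The inverse of 21 mod 26 is 5, since 21·5=105≡1. Apply D(y)=5·(y−25) mod 26:
M(12): 5·(12−25)=-65≡13 → N
D(3): 5·(3−25)=-110≡20 → U
W(22): 5·(22−25)=-15≡11 → L

NUL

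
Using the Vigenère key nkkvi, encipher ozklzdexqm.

Repeat the key across the message: nkkvinkkvi
o(14)+n(13): 27≡1 → b
z(25)+k(10): 35≡9 → j
k(10)+k(10): 20 → u
l(11)+v(21): 32≡6 → g
z(25)+i(8): 33≡7 → h
d(3)+n(13): 16 → q
e(4)+k(10): 14 → o
x(23)+k(10): 33≡7 → h
q(16)+v(21): 37≡11 → l
m(12)+i(8): 20 → u

bjughqohlu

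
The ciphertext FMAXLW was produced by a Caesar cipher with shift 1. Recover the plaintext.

F(5): 5−1=4 → E
M(12): 12−1=11 → L
A(0): 0−1=-1≡25 → Z
X(23): 23−1=22 → W
L(11): 11−1=10 → K
W(22): 22−1=21 → V

ELZWKV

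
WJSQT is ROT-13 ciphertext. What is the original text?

W(22): 22−13=9 → J
J(9): 9−13=-4≡22 → W
S(18): 18−13=5 → F
Q(16): 16−13=3 → D
T(19): 19−13=6 → G

JWFDG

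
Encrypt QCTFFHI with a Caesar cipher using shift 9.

ZLCOOQR

Q(16): 16+9=25 → Z
C(2): 2+9=11 → L
T(19): 19+9=28≡2 → C
F(5): 5+9=14 → O
F(5): 5+9=14 → O
H(7): 7+9=16 → Q
I(8): 8+9=17 → R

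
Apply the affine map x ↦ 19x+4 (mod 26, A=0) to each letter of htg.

hbo

h(7): 19·7+4=137≡7 → h
t(19): 19·19+4=365≡1 → b
g(6): 19·6+4=118≡14 → o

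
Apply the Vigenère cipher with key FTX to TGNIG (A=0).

Repeat the key across the message: FTXFT
T(19)+F(5): 24 → Y
G(6)+T(19): 25 → Z
N(13)+X(23): 36≡10 → K
I(8)+F(5): 13 → N
G(6)+T(19): 25 → Z

YZKNZ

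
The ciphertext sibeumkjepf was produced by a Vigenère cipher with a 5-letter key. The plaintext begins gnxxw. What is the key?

mvehy

Subtract each crib letter from the matching ciphertext letter (mod 26):
s(18)−g(6)=12 → m
i(8)−n(13)=-5≡21 → v
b(1)−x(23)=-22≡4 → e
e(4)−x(23)=-19≡7 → h
u(20)−w(22)=-2≡24 → y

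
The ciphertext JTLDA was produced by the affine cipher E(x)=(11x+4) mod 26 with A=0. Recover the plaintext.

The inverse of 11 mod 26 is 19, since 11·19=209≡1. Apply D(y)=19·(y−4) mod 26:
J(9): 19·(9−4)=95≡17 → R
T(19): 19·(19−4)=285≡25 → Z
L(11): 19·(11−4)=133≡3 → D
D(3): 19·(3−4)=-19≡7 → H
A(0): 19·(0−4)=-76≡2 → C

RZDHC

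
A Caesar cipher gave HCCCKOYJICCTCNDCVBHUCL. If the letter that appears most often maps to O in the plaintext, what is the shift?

14

The most frequent ciphertext letter is C (appears 8 times).
C is position 2; O is position 14.
Shift = -12≡14.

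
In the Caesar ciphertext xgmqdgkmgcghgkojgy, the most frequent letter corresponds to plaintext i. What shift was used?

24

The most frequent ciphertext letter is g (appears 6 times).
g is position 6; i is position 8.
Shift = -2≡24.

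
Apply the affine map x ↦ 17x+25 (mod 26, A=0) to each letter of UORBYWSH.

U(20): 17·20+25=365≡1 → B
O(14): 17·14+25=263≡3 → D
R(17): 17·17+25=314≡2 → C
B(1): 17·1+25=42≡16 → Q
Y(24): 17·24+25=433≡17 → R
W(22): 17·22+25=399≡9 → J
S(18): 17·18+25=331≡19 → T
H(7): 17·7+25=144≡14 → O

BDCQRJTO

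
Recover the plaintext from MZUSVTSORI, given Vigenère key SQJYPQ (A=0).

Repeat the key across the ciphertext: SQJYPQSQJY
M(12)−S(18): -6≡20 → U
Z(25)−Q(16): 9 → J
U(20)−J(9): 11 → L
S(18)−Y(24): -6≡20 → U
V(21)−P(15): 6 → G
T(19)−Q(16): 3 → D
S(18)−S(18): 0 → A
O(14)−Q(16): -2≡24 → Y
R(17)−J(9): 8 → I
I(8)−Y(24): -16≡10 → K

UJLUGDAYIK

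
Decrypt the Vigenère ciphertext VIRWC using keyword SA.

DIZWK

Repeat the key across the ciphertext: SASAS
V(21)−S(18): 3 → D
I(8)−A(0): 8 → I
R(17)−S(18): -1≡25 → Z
W(22)−A(0): 22 → W
C(2)−S(18): -16≡10 → K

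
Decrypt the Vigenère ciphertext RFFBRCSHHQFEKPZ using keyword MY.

Repeat the key across the ciphertext: MYMYMYMYMYMYMYM
R(17)−M(12): 5 → F
F(5)−Y(24): -19≡7 → H
F(5)−M(12): -7≡19 → T
B(1)−Y(24): -23≡3 → D
R(17)−M(12): 5 → F
C(2)−Y(24): -22≡4 → E
S(18)−M(12): 6 → G
H(7)−Y(24): -17≡9 → J
H(7)−M(12): -5≡21 → V
Q(16)−Y(24): -8≡18 → S
F(5)−M(12): -7≡19 → T
E(4)−Y(24): -20≡6 → G
K(10)−M(12): -2≡24 → Y
P(15)−Y(24): -9≡17 → R
Z(25)−M(12): 13 → N

FHTDFEGJVSTGYRN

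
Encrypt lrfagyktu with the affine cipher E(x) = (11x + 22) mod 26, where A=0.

nbzwkacxi

l(11): 11·11+22=143≡13 → n
r(17): 11·17+22=209≡1 → b
f(5): 11·5+22=77≡25 → z
a(0): 11·0+22=22 → w
g(6): 11·6+22=88≡10 → k
y(24): 11·24+22=286≡0 → a
k(10): 11·10+22=132≡2 → c
t(19): 11·19+22=231≡23 → x
u(20): 11·20+22=242≡8 → i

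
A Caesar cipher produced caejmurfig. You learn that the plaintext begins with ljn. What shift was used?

17

From the crib: c(2)−l(11)=-9≡17, so the shift is 17.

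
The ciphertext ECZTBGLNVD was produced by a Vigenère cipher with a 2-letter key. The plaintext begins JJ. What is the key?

VT

Subtract each crib letter from the matching ciphertext letter (mod 26):
E(4)−J(9)=-5≡21 → V
C(2)−J(9)=-7≡19 → T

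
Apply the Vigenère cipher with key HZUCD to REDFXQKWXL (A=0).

YDXHAXJQZO

Repeat the key across the message: HZUCDHZUCD
R(17)+H(7): 24 → Y
E(4)+Z(25): 29≡3 → D
D(3)+U(20): 23 → X
F(5)+C(2): 7 → H
X(23)+D(3): 26≡0 → A
Q(16)+H(7): 23 → X
K(10)+Z(25): 35≡9 → J
W(22)+U(20): 42≡16 → Q
X(23)+C(2): 25 → Z
L(11)+D(3): 14 → O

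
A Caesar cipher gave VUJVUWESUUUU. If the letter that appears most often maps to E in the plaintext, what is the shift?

16

The most frequent ciphertext letter is U (appears 6 times).
U is position 20; E is position 4.
Shift = 16.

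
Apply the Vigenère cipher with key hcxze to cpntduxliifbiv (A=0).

jrkshbzihmmdfu

Repeat the key across the message: hcxzehcxzehcxz
c(2)+h(7): 9 → j
p(15)+c(2): 17 → r
n(13)+x(23): 36≡10 → k
t(19)+z(25): 44≡18 → s
d(3)+e(4): 7 → h
u(20)+h(7): 27≡1 → b
x(23)+c(2): 25 → z
l(11)+x(23): 34≡8 → i
i(8)+z(25): 33≡7 → h
i(8)+e(4): 12 → m
f(5)+h(7): 12 → m
b(1)+c(2): 3 → d
i(8)+x(23): 31≡5 → f
v(21)+z(25): 46≡20 → u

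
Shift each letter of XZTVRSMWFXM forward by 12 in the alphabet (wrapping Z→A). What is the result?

X(23): 23+12=35≡9 → J
Z(25): 25+12=37≡11 → L
T(19): 19+12=31≡5 → F
V(21): 21+12=33≡7 → H
R(17): 17+12=29≡3 → D
S(18): 18+12=30≡4 → E
M(12): 12+12=24 → Y
W(22): 22+12=34≡8 → I
F(5): 5+12=17 → R
X(23): 23+12=35≡9 → J
M(12): 12+12=24 → Y

JLFHDEYIRJY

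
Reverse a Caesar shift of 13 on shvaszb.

fuinfmo

s(18): 18−13=5 → f
h(7): 7−13=-6≡20 → u
v(21): 21−13=8 → i
a(0): 0−13=-13≡13 → n
s(18): 18−13=5 → f
z(25): 25−13=12 → m
b(1): 1−13=-12≡14 → o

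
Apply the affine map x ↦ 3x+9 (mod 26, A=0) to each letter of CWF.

PXY

C(2): 3·2+9=15 → P
W(22): 3·22+9=75≡23 → X
F(5): 3·5+9=24 → Y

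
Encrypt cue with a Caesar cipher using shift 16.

c(2): 2+16=18 → s
u(20): 20+16=36≡10 → k
e(4): 4+16=20 → u

sku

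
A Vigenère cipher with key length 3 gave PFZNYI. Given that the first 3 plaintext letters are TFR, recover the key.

Subtract each crib letter from the matching ciphertext letter (mod 26):
P(15)−T(19)=-4≡22 → W
F(5)−F(5)=0 → A
Z(25)−R(17)=8 → I

WAI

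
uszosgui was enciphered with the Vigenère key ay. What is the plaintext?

Repeat the key across the ciphertext: ayayayay
u(20)−a(0): 20 → u
s(18)−y(24): -6≡20 → u
z(25)−a(0): 25 → z
o(14)−y(24): -10≡16 → q
s(18)−a(0): 18 → s
g(6)−y(24): -18≡8 → i
u(20)−a(0): 20 → u
i(8)−y(24): -16≡10 → k

uuzqsiuk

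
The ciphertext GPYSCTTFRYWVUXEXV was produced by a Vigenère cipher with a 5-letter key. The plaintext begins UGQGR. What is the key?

MJIML

Subtract each crib letter from the matching ciphertext letter (mod 26):
G(6)−U(20)=-14≡12 → M
P(15)−G(6)=9 → J
Y(24)−Q(16)=8 → I
S(18)−G(6)=12 → M
C(2)−R(17)=-15≡11 → L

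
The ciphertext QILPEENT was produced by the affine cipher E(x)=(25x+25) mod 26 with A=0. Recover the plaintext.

The inverse of 25 mod 26 is 25, since 25·25=625≡1. Apply D(y)=25·(y−25) mod 26:
Q(16): 25·(16−25)=-225≡9 → J
I(8): 25·(8−25)=-425≡17 → R
L(11): 25·(11−25)=-350≡14 → O
P(15): 25·(15−25)=-250≡10 → K
E(4): 25·(4−25)=-525≡21 → V
E(4): 25·(4−25)=-525≡21 → V
N(13): 25·(13−25)=-300≡12 → M
T(19): 25·(19−25)=-150≡6 → G

JROKVVMG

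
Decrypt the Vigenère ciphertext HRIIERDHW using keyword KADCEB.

XRFGAQTHT

Repeat the key across the ciphertext: KADCEBKAD
H(7)−K(10): -3≡23 → X
R(17)−A(0): 17 → R
I(8)−D(3): 5 → F
I(8)−C(2): 6 → G
E(4)−E(4): 0 → A
R(17)−B(1): 16 → Q
D(3)−K(10): -7≡19 → T
H(7)−A(0): 7 → H
W(22)−D(3): 19 → T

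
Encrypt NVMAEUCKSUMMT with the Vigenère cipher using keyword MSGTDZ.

Repeat the key across the message: MSGTDZMSGTDZM
N(13)+M(12): 25 → Z
V(21)+S(18): 39≡13 → N
M(12)+G(6): 18 → S
A(0)+T(19): 19 → T
E(4)+D(3): 7 → H
U(20)+Z(25): 45≡19 → T
C(2)+M(12): 14 → O
K(10)+S(18): 28≡2 → C
S(18)+G(6): 24 → Y
U(20)+T(19): 39≡13 → N
M(12)+D(3): 15 → P
M(12)+Z(25): 37≡11 → L
T(19)+M(12): 31≡5 → F

ZNSTHTOCYNPLF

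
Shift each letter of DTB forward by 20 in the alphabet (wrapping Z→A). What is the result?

XNV

D(3): 3+20=23 → X
T(19): 19+20=39≡13 → N
B(1): 1+20=21 → V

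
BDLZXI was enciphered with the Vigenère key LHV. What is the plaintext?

QWQOQN

Repeat the key across the ciphertext: LHVLHV
B(1)−L(11): -10≡16 → Q
D(3)−H(7): -4≡22 → W
L(11)−V(21): -10≡16 → Q
Z(25)−L(11): 14 → O
X(23)−H(7): 16 → Q
I(8)−V(21): -13≡13 → N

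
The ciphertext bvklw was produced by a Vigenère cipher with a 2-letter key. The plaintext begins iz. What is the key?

Subtract each crib letter from the matching ciphertext letter (mod 26):
b(1)−i(8)=-7≡19 → t
v(21)−z(25)=-4≡22 → w

tw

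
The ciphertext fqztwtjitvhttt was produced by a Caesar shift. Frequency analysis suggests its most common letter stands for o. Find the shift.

5

The most frequent ciphertext letter is t (appears 6 times).
t is position 19; o is position 14.
Shift = 5.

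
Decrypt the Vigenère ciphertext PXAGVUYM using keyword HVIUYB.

Repeat the key across the ciphertext: HVIUYBHV
P(15)−H(7): 8 → I
X(23)−V(21): 2 → C
A(0)−I(8): -8≡18 → S
G(6)−U(20): -14≡12 → M
V(21)−Y(24): -3≡23 → X
U(20)−B(1): 19 → T
Y(24)−H(7): 17 → R
M(12)−V(21): -9≡17 → R

ICSMXTRR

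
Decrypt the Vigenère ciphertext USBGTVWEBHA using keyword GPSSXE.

Repeat the key across the ciphertext: GPSSXEGPSSX
U(20)−G(6): 14 → O
S(18)−P(15): 3 → D
B(1)−S(18): -17≡9 → J
G(6)−S(18): -12≡14 → O
T(19)−X(23): -4≡22 → W
V(21)−E(4): 17 → R
W(22)−G(6): 16 → Q
E(4)−P(15): -11≡15 → P
B(1)−S(18): -17≡9 → J
H(7)−S(18): -11≡15 → P
A(0)−X(23): -23≡3 → D

ODJOWRQPJPD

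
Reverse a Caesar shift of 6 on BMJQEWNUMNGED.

B(1): 1−6=-5≡21 → V
M(12): 12−6=6 → G
J(9): 9−6=3 → D
Q(16): 16−6=10 → K
E(4): 4−6=-2≡24 → Y
W(22): 22−6=16 → Q
N(13): 13−6=7 → H
U(20): 20−6=14 → O
M(12): 12−6=6 → G
N(13): 13−6=7 → H
G(6): 6−6=0 → A
E(4): 4−6=-2≡24 → Y
D(3): 3−6=-3≡23 → X

VGDKYQHOGHAYX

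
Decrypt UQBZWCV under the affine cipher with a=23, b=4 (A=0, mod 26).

MWBTUSD

The inverse of 23 mod 26 is 17, since 23·17=391≡1. Apply D(y)=17·(y−4) mod 26:
U(20): 17·(20−4)=272≡12 → M
Q(16): 17·(16−4)=204≡22 → W
B(1): 17·(1−4)=-51≡1 → B
Z(25): 17·(25−4)=357≡19 → T
W(22): 17·(22−4)=306≡20 → U
C(2): 17·(2−4)=-34≡18 → S
V(21): 17·(21−4)=289≡3 → D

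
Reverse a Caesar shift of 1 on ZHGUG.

Z(25): 25−1=24 → Y
H(7): 7−1=6 → G
G(6): 6−1=5 → F
U(20): 20−1=19 → T
G(6): 6−1=5 → F

YGFTF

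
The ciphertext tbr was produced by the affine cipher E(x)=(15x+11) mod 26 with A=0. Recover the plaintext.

eiq

The inverse of 15 mod 26 is 7, since 15·7=105≡1. Apply D(y)=7·(y−11) mod 26:
t(19): 7·(19−11)=56≡4 → e
b(1): 7·(1−11)=-70≡8 → i
r(17): 7·(17−11)=42≡16 → q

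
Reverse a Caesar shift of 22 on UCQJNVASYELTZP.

U(20): 20−22=-2≡24 → Y
C(2): 2−22=-20≡6 → G
Q(16): 16−22=-6≡20 → U
J(9): 9−22=-13≡13 → N
N(13): 13−22=-9≡17 → R
V(21): 21−22=-1≡25 → Z
A(0): 0−22=-22≡4 → E
S(18): 18−22=-4≡22 → W
Y(24): 24−22=2 → C
E(4): 4−22=-18≡8 → I
L(11): 11−22=-11≡15 → P
T(19): 19−22=-3≡23 → X
Z(25): 25−22=3 → D
P(15): 15−22=-7≡19 → T

YGUNRZEWCIPXDT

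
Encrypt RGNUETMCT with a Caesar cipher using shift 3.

UJQXHWPFW

R(17): 17+3=20 → U
G(6): 6+3=9 → J
N(13): 13+3=16 → Q
U(20): 20+3=23 → X
E(4): 4+3=7 → H
T(19): 19+3=22 → W
M(12): 12+3=15 → P
C(2): 2+3=5 → F
T(19): 19+3=22 → W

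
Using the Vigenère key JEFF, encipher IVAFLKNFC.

RZFKUOSKL

Repeat the key across the message: JEFFJEFFJ
I(8)+J(9): 17 → R
V(21)+E(4): 25 → Z
A(0)+F(5): 5 → F
F(5)+F(5): 10 → K
L(11)+J(9): 20 → U
K(10)+E(4): 14 → O
N(13)+F(5): 18 → S
F(5)+F(5): 10 → K
C(2)+J(9): 11 → L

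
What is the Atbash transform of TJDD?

T(19) → G(6)
J(9) → Q(16)
D(3) → W(22)
D(3) → W(22)

GQWW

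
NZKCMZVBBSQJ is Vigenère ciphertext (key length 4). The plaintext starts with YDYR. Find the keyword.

Subtract each crib letter from the matching ciphertext letter (mod 26):
N(13)−Y(24)=-11≡15 → P
Z(25)−D(3)=22 → W
K(10)−Y(24)=-14≡12 → M
C(2)−R(17)=-15≡11 → L

PWML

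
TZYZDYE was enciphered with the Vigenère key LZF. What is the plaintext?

Repeat the key across the ciphertext: LZFLZFL
T(19)−L(11): 8 → I
Z(25)−Z(25): 0 → A
Y(24)−F(5): 19 → T
Z(25)−L(11): 14 → O
D(3)−Z(25): -22≡4 → E
Y(24)−F(5): 19 → T
E(4)−L(11): -7≡19 → T

IATOETT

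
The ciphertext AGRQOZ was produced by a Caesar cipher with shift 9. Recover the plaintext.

A(0): 0−9=-9≡17 → R
G(6): 6−9=-3≡23 → X
R(17): 17−9=8 → I
Q(16): 16−9=7 → H
O(14): 14−9=5 → F
Z(25): 25−9=16 → Q

RXIHFQ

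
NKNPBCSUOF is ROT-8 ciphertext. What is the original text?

FCFHTUKMGX

N(13): 13−8=5 → F
K(10): 10−8=2 → C
N(13): 13−8=5 → F
P(15): 15−8=7 → H
B(1): 1−8=-7≡19 → T
C(2): 2−8=-6≡20 → U
S(18): 18−8=10 → K
U(20): 20−8=12 → M
O(14): 14−8=6 → G
F(5): 5−8=-3≡23 → X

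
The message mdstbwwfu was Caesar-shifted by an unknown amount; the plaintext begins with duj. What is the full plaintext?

dujksnnwl

From the crib: m(12)−d(3)=9, so the shift is 9.
Subtract 9 from each ciphertext letter:
m(12): 12−9=3 → d
d(3): 3−9=-6≡20 → u
s(18): 18−9=9 → j
t(19): 19−9=10 → k
b(1): 1−9=-8≡18 → s
w(22): 22−9=13 → n
w(22): 22−9=13 → n
f(5): 5−9=-4≡22 → w
u(20): 20−9=11 → l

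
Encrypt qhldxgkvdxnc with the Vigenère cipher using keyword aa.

Repeat the key across the message: aaaaaaaaaaaa
q(16)+a(0): 16 → q
h(7)+a(0): 7 → h
l(11)+a(0): 11 → l
d(3)+a(0): 3 → d
x(23)+a(0): 23 → x
g(6)+a(0): 6 → g
k(10)+a(0): 10 → k
v(21)+a(0): 21 → v
d(3)+a(0): 3 → d
x(23)+a(0): 23 → x
n(13)+a(0): 13 → n
c(2)+a(0): 2 → c

qhldxgkvdxnc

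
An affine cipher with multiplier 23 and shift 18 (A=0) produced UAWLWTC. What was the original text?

The inverse of 23 mod 26 is 17, since 23·17=391≡1. Apply D(y)=17·(y−18) mod 26:
U(20): 17·(20−18)=34≡8 → I
A(0): 17·(0−18)=-306≡6 → G
W(22): 17·(22−18)=68≡16 → Q
L(11): 17·(11−18)=-119≡11 → L
W(22): 17·(22−18)=68≡16 → Q
T(19): 17·(19−18)=17 → R
C(2): 17·(2−18)=-272≡14 → O

IGQLQRO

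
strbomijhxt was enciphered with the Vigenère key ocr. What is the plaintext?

eranmvuhqjr

Repeat the key across the ciphertext: ocrocrocroc
s(18)−o(14): 4 → e
t(19)−c(2): 17 → r
r(17)−r(17): 0 → a
b(1)−o(14): -13≡13 → n
o(14)−c(2): 12 → m
m(12)−r(17): -5≡21 → v
i(8)−o(14): -6≡20 → u
j(9)−c(2): 7 → h
h(7)−r(17): -10≡16 → q
x(23)−o(14): 9 → j
t(19)−c(2): 17 → r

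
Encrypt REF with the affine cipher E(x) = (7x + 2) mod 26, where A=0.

R(17): 7·17+2=121≡17 → R
E(4): 7·4+2=30≡4 → E
F(5): 7·5+2=37≡11 → L

REL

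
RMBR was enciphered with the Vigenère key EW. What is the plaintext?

Repeat the key across the ciphertext: EWEW
R(17)−E(4): 13 → N
M(12)−W(22): -10≡16 → Q
B(1)−E(4): -3≡23 → X
R(17)−W(22): -5≡21 → V

NQXV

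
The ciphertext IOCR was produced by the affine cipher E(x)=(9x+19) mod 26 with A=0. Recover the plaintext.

The inverse of 9 mod 26 is 3, since 9·3=27≡1. Apply D(y)=3·(y−19) mod 26:
I(8): 3·(8−19)=-33≡19 → T
O(14): 3·(14−19)=-15≡11 → L
C(2): 3·(2−19)=-51≡1 → B
R(17): 3·(17−19)=-6≡20 → U

TLBU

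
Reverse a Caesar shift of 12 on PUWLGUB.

DIKZUIP

P(15): 15−12=3 → D
U(20): 20−12=8 → I
W(22): 22−12=10 → K
L(11): 11−12=-1≡25 → Z
G(6): 6−12=-6≡20 → U
U(20): 20−12=8 → I
B(1): 1−12=-11≡15 → P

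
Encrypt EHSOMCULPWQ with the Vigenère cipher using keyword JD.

Repeat the key across the message: JDJDJDJDJDJ
E(4)+J(9): 13 → N
H(7)+D(3): 10 → K
S(18)+J(9): 27≡1 → B
O(14)+D(3): 17 → R
M(12)+J(9): 21 → V
C(2)+D(3): 5 → F
U(20)+J(9): 29≡3 → D
L(11)+D(3): 14 → O
P(15)+J(9): 24 → Y
W(22)+D(3): 25 → Z
Q(16)+J(9): 25 → Z

NKBRVFDOYZZ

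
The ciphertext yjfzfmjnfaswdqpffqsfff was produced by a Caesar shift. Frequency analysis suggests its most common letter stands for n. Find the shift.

The most frequent ciphertext letter is f (appears 8 times).
f is position 5; n is position 13.
Shift = -8≡18.

18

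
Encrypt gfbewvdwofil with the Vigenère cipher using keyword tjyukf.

zozygawfmzsq

Repeat the key across the message: tjyukftjyukf
g(6)+t(19): 25 → z
f(5)+j(9): 14 → o
b(1)+y(24): 25 → z
e(4)+u(20): 24 → y
w(22)+k(10): 32≡6 → g
v(21)+f(5): 26≡0 → a
d(3)+t(19): 22 → w
w(22)+j(9): 31≡5 → f
o(14)+y(24): 38≡12 → m
f(5)+u(20): 25 → z
i(8)+k(10): 18 → s
l(11)+f(5): 16 → q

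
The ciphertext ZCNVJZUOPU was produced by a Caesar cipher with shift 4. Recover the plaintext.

VYJRFVQKLQ

Z(25): 25−4=21 → V
C(2): 2−4=-2≡24 → Y
N(13): 13−4=9 → J
V(21): 21−4=17 → R
J(9): 9−4=5 → F
Z(25): 25−4=21 → V
U(20): 20−4=16 → Q
O(14): 14−4=10 → K
P(15): 15−4=11 → L
U(20): 20−4=16 → Q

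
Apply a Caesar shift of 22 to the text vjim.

v(21): 21+22=43≡17 → r
j(9): 9+22=31≡5 → f
i(8): 8+22=30≡4 → e
m(12): 12+22=34≡8 → i

rfei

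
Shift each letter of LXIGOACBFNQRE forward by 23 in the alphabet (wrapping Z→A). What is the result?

IUFDLXZYCKNOB

L(11): 11+23=34≡8 → I
X(23): 23+23=46≡20 → U
I(8): 8+23=31≡5 → F
G(6): 6+23=29≡3 → D
O(14): 14+23=37≡11 → L
A(0): 0+23=23 → X
C(2): 2+23=25 → Z
B(1): 1+23=24 → Y
F(5): 5+23=28≡2 → C
N(13): 13+23=36≡10 → K
Q(16): 16+23=39≡13 → N
R(17): 17+23=40≡14 → O
E(4): 4+23=27≡1 → B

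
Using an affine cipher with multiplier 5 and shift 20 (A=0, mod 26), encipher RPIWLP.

BRIAXR

R(17): 5·17+20=105≡1 → B
P(15): 5·15+20=95≡17 → R
I(8): 5·8+20=60≡8 → I
W(22): 5·22+20=130≡0 → A
L(11): 5·11+20=75≡23 → X
P(15): 5·15+20=95≡17 → R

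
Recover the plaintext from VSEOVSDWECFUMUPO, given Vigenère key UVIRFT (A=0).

Repeat the key across the ciphertext: UVIRFTUVIRFTUVIR
V(21)−U(20): 1 → B
S(18)−V(21): -3≡23 → X
E(4)−I(8): -4≡22 → W
O(14)−R(17): -3≡23 → X
V(21)−F(5): 16 → Q
S(18)−T(19): -1≡25 → Z
D(3)−U(20): -17≡9 → J
W(22)−V(21): 1 → B
E(4)−I(8): -4≡22 → W
C(2)−R(17): -15≡11 → L
F(5)−F(5): 0 → A
U(20)−T(19): 1 → B
M(12)−U(20): -8≡18 → S
U(20)−V(21): -1≡25 → Z
P(15)−I(8): 7 → H
O(14)−R(17): -3≡23 → X

BXWXQZJBWLABSZHX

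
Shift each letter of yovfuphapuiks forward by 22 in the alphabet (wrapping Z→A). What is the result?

y(24): 24+22=46≡20 → u
o(14): 14+22=36≡10 → k
v(21): 21+22=43≡17 → r
f(5): 5+22=27≡1 → b
u(20): 20+22=42≡16 → q
p(15): 15+22=37≡11 → l
h(7): 7+22=29≡3 → d
a(0): 0+22=22 → w
p(15): 15+22=37≡11 → l
u(20): 20+22=42≡16 → q
i(8): 8+22=30≡4 → e
k(10): 10+22=32≡6 → g
s(18): 18+22=40≡14 → o

ukrbqldwlqego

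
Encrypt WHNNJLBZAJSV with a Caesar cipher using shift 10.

GRXXTVLJKTCF

W(22): 22+10=32≡6 → G
H(7): 7+10=17 → R
N(13): 13+10=23 → X
N(13): 13+10=23 → X
J(9): 9+10=19 → T
L(11): 11+10=21 → V
B(1): 1+10=11 → L
Z(25): 25+10=35≡9 → J
A(0): 0+10=10 → K
J(9): 9+10=19 → T
S(18): 18+10=28≡2 → C
V(21): 21+10=31≡5 → F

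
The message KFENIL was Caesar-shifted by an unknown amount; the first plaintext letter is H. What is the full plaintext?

HCBKFI

From the crib: K(10)−H(7)=3, so the shift is 3.
Subtract 3 from each ciphertext letter:
K(10): 10−3=7 → H
F(5): 5−3=2 → C
E(4): 4−3=1 → B
N(13): 13−3=10 → K
I(8): 8−3=5 → F
L(11): 11−3=8 → I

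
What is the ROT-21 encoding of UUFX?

U(20): 20+21=41≡15 → P
U(20): 20+21=41≡15 → P
F(5): 5+21=26≡0 → A
X(23): 23+21=44≡18 → S

PPAS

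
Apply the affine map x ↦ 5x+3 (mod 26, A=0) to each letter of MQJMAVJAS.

LFWLDEWDP

M(12): 5·12+3=63≡11 → L
Q(16): 5·16+3=83≡5 → F
J(9): 5·9+3=48≡22 → W
M(12): 5·12+3=63≡11 → L
A(0): 5·0+3=3 → D
V(21): 5·21+3=108≡4 → E
J(9): 5·9+3=48≡22 → W
A(0): 5·0+3=3 → D
S(18): 5·18+3=93≡15 → P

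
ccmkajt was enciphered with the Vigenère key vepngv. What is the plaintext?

hyxxuoy

Repeat the key across the ciphertext: vepngvv
c(2)−v(21): -19≡7 → h
c(2)−e(4): -2≡24 → y
m(12)−p(15): -3≡23 → x
k(10)−n(13): -3≡23 → x
a(0)−g(6): -6≡20 → u
j(9)−v(21): -12≡14 → o
t(19)−v(21): -2≡24 → y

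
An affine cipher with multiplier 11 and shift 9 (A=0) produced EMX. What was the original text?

JFG

The inverse of 11 mod 26 is 19, since 11·19=209≡1. Apply D(y)=19·(y−9) mod 26:
E(4): 19·(4−9)=-95≡9 → J
M(12): 19·(12−9)=57≡5 → F
X(23): 19·(23−9)=266≡6 → G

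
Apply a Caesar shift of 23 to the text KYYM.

K(10): 10+23=33≡7 → H
Y(24): 24+23=47≡21 → V
Y(24): 24+23=47≡21 → V
M(12): 12+23=35≡9 → J

HVVJ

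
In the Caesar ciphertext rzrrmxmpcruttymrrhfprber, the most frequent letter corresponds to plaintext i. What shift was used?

9

The most frequent ciphertext letter is r (appears 8 times).
r is position 17; i is position 8.
Shift = 9.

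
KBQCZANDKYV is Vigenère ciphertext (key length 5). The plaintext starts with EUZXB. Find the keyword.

Subtract each crib letter from the matching ciphertext letter (mod 26):
K(10)−E(4)=6 → G
B(1)−U(20)=-19≡7 → H
Q(16)−Z(25)=-9≡17 → R
C(2)−X(23)=-21≡5 → F
Z(25)−B(1)=24 → Y

GHRFY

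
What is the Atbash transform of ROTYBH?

ILGBYS

R(17) → I(8)
O(14) → L(11)
T(19) → G(6)
Y(24) → B(1)
B(1) → Y(24)
H(7) → S(18)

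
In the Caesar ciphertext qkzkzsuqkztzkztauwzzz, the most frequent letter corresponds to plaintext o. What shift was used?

11

The most frequent ciphertext letter is z (appears 8 times).
z is position 25; o is position 14.
Shift = 11.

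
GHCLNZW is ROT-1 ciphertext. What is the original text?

G(6): 6−1=5 → F
H(7): 7−1=6 → G
C(2): 2−1=1 → B
L(11): 11−1=10 → K
N(13): 13−1=12 → M
Z(25): 25−1=24 → Y
W(22): 22−1=21 → V

FGBKMYV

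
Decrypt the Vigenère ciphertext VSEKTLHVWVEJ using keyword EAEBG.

Repeat the key across the ciphertext: EAEBGEAEBGEA
V(21)−E(4): 17 → R
S(18)−A(0): 18 → S
E(4)−E(4): 0 → A
K(10)−B(1): 9 → J
T(19)−G(6): 13 → N
L(11)−E(4): 7 → H
H(7)−A(0): 7 → H
V(21)−E(4): 17 → R
W(22)−B(1): 21 → V
V(21)−G(6): 15 → P
E(4)−E(4): 0 → A
J(9)−A(0): 9 → J

RSAJNHHRVPAJ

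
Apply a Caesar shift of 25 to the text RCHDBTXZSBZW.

QBGCASWYRAYV

R(17): 17+25=42≡16 → Q
C(2): 2+25=27≡1 → B
H(7): 7+25=32≡6 → G
D(3): 3+25=28≡2 → C
B(1): 1+25=26≡0 → A
T(19): 19+25=44≡18 → S
X(23): 23+25=48≡22 → W
Z(25): 25+25=50≡24 → Y
S(18): 18+25=43≡17 → R
B(1): 1+25=26≡0 → A
Z(25): 25+25=50≡24 → Y
W(22): 22+25=47≡21 → V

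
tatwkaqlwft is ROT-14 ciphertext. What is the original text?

fmfiwmcxirf

t(19): 19−14=5 → f
a(0): 0−14=-14≡12 → m
t(19): 19−14=5 → f
w(22): 22−14=8 → i
k(10): 10−14=-4≡22 → w
a(0): 0−14=-14≡12 → m
q(16): 16−14=2 → c
l(11): 11−14=-3≡23 → x
w(22): 22−14=8 → i
f(5): 5−14=-9≡17 → r
t(19): 19−14=5 → f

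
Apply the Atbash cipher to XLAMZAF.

COZNAZU

X(23) → C(2)
L(11) → O(14)
A(0) → Z(25)
M(12) → N(13)
Z(25) → A(0)
A(0) → Z(25)
F(5) → U(20)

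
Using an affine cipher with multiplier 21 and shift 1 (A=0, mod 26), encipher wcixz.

vrnqg

w(22): 21·22+1=463≡21 → v
c(2): 21·2+1=43≡17 → r
i(8): 21·8+1=169≡13 → n
x(23): 21·23+1=484≡16 → q
z(25): 21·25+1=526≡6 → g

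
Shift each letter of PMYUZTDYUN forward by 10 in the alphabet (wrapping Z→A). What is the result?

P(15): 15+10=25 → Z
M(12): 12+10=22 → W
Y(24): 24+10=34≡8 → I
U(20): 20+10=30≡4 → E
Z(25): 25+10=35≡9 → J
T(19): 19+10=29≡3 → D
D(3): 3+10=13 → N
Y(24): 24+10=34≡8 → I
U(20): 20+10=30≡4 → E
N(13): 13+10=23 → X

ZWIEJDNIEX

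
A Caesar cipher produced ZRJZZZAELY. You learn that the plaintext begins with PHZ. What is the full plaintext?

PHZPPPQUBO

From the crib: Z(25)−P(15)=10, so the shift is 10.
Subtract 10 from each ciphertext letter:
Z(25): 25−10=15 → P
R(17): 17−10=7 → H
J(9): 9−10=-1≡25 → Z
Z(25): 25−10=15 → P
Z(25): 25−10=15 → P
Z(25): 25−10=15 → P
A(0): 0−10=-10≡16 → Q
E(4): 4−10=-6≡20 → U
L(11): 11−10=1 → B
Y(24): 24−10=14 → O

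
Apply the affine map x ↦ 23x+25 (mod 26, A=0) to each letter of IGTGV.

I(8): 23·8+25=209≡1 → B
G(6): 23·6+25=163≡7 → H
T(19): 23·19+25=462≡20 → U
G(6): 23·6+25=163≡7 → H
V(21): 23·21+25=508≡14 → O

BHUHO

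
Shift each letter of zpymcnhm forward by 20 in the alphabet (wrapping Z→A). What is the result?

tjsgwhbg

z(25): 25+20=45≡19 → t
p(15): 15+20=35≡9 → j
y(24): 24+20=44≡18 → s
m(12): 12+20=32≡6 → g
c(2): 2+20=22 → w
n(13): 13+20=33≡7 → h
h(7): 7+20=27≡1 → b
m(12): 12+20=32≡6 → g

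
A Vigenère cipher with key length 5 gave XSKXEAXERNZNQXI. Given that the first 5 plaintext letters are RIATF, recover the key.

Subtract each crib letter from the matching ciphertext letter (mod 26):
X(23)−R(17)=6 → G
S(18)−I(8)=10 → K
K(10)−A(0)=10 → K
X(23)−T(19)=4 → E
E(4)−F(5)=-1≡25 → Z

GKKEZ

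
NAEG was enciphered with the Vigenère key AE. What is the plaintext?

NWEC

Repeat the key across the ciphertext: AEAE
N(13)−A(0): 13 → N
A(0)−E(4): -4≡22 → W
E(4)−A(0): 4 → E
G(6)−E(4): 2 → C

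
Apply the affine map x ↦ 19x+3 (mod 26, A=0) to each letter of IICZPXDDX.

I(8): 19·8+3=155≡25 → Z
I(8): 19·8+3=155≡25 → Z
C(2): 19·2+3=41≡15 → P
Z(25): 19·25+3=478≡10 → K
P(15): 19·15+3=288≡2 → C
X(23): 19·23+3=440≡24 → Y
D(3): 19·3+3=60≡8 → I
D(3): 19·3+3=60≡8 → I
X(23): 19·23+3=440≡24 → Y

ZZPKCYIIY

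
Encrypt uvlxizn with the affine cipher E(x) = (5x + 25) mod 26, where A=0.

u(20): 5·20+25=125≡21 → v
v(21): 5·21+25=130≡0 → a
l(11): 5·11+25=80≡2 → c
x(23): 5·23+25=140≡10 → k
i(8): 5·8+25=65≡13 → n
z(25): 5·25+25=150≡20 → u
n(13): 5·13+25=90≡12 → m

vacknum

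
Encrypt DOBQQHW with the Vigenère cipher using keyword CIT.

FWUSYAY

Repeat the key across the message: CITCITC
D(3)+C(2): 5 → F
O(14)+I(8): 22 → W
B(1)+T(19): 20 → U
Q(16)+C(2): 18 → S
Q(16)+I(8): 24 → Y
H(7)+T(19): 26≡0 → A
W(22)+C(2): 24 → Y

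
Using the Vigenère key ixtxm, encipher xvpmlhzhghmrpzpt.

fsijxpwadtuoiwbb

Repeat the key across the message: ixtxmixtxmixtxmi
x(23)+i(8): 31≡5 → f
v(21)+x(23): 44≡18 → s
p(15)+t(19): 34≡8 → i
m(12)+x(23): 35≡9 → j
l(11)+m(12): 23 → x
h(7)+i(8): 15 → p
z(25)+x(23): 48≡22 → w
h(7)+t(19): 26≡0 → a
g(6)+x(23): 29≡3 → d
h(7)+m(12): 19 → t
m(12)+i(8): 20 → u
r(17)+x(23): 40≡14 → o
p(15)+t(19): 34≡8 → i
z(25)+x(23): 48≡22 → w
p(15)+m(12): 27≡1 → b
t(19)+i(8): 27≡1 → b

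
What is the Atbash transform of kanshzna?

k(10) → p(15)
a(0) → z(25)
n(13) → m(12)
s(18) → h(7)
h(7) → s(18)
z(25) → a(0)
n(13) → m(12)
a(0) → z(25)

pzmhsamz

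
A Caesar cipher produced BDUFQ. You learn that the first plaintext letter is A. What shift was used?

1

From the crib: B(1)−A(0)=1, so the shift is 1.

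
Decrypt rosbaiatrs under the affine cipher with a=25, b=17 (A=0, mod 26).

The inverse of 25 mod 26 is 25, since 25·25=625≡1. Apply D(y)=25·(y−17) mod 26:
r(17): 25·(17−17)=0 → a
o(14): 25·(14−17)=-75≡3 → d
s(18): 25·(18−17)=25 → z
b(1): 25·(1−17)=-400≡16 → q
a(0): 25·(0−17)=-425≡17 → r
i(8): 25·(8−17)=-225≡9 → j
a(0): 25·(0−17)=-425≡17 → r
t(19): 25·(19−17)=50≡24 → y
r(17): 25·(17−17)=0 → a
s(18): 25·(18−17)=25 → z

adzqrjryaz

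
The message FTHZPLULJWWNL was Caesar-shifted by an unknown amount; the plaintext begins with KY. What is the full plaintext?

KYMEUQZQOBBSQ

From the crib: F(5)−K(10)=-5≡21, so the shift is 21.
Subtract 21 from each ciphertext letter:
F(5): 5−21=-16≡10 → K
T(19): 19−21=-2≡24 → Y
H(7): 7−21=-14≡12 → M
Z(25): 25−21=4 → E
P(15): 15−21=-6≡20 → U
L(11): 11−21=-10≡16 → Q
U(20): 20−21=-1≡25 → Z
L(11): 11−21=-10≡16 → Q
J(9): 9−21=-12≡14 → O
W(22): 22−21=1 → B
W(22): 22−21=1 → B
N(13): 13−21=-8≡18 → S
L(11): 11−21=-10≡16 → Q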